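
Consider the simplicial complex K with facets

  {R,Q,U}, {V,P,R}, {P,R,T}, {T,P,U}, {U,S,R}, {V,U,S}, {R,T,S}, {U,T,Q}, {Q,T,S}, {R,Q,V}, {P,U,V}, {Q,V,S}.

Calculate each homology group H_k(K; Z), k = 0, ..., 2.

H_0 = Z,  H_1 = Z_2,  H_2 = 0.

We work with the vertex ordering P < Q < R < S < T < U < V. The simplices of K, each written with vertices in increasing order, are:

  0-simplices (7): P, Q, R, S, T, U, V
  1-simplices (18): PR, PT, PU, PV, QR, QS, QT, QU, QV, RS, RT, RU, RV, ST, SU, SV, TU, UV
  2-simplices (12): PRT, PRV, PTU, PUV, QRU, QRV, QST, QSV, QTU, RST, RSU, SUV

giving chain groups C_0 ≅ Z^7, C_1 ≅ Z^18, C_2 ≅ Z^12.

Boundary ∂_1: C_1 → C_0 maps an edge to its endpoints' difference, ∂[p,q] = q − p. For instance
  ∂PR = R − P.
As a 7×18 matrix over Z this has rank 6, with invariant factors (1,1,1,1,1,1).

∂_2: C_2 → C_1 maps a triangle to the signed sum of its edges. For instance
  ∂QRU = RU − QU + QR,
  ∂QRV = RV − QV + QR.
The 18×12 boundary matrix has rank 12 and Smith normal form diag(1,1,1,1,1,1,1,1,1,1,1,2).

From H_k ≅ ker(∂_k) / im(∂_{k+1}) we obtain:

  H_0: rank C_0 − rank ∂_1 = 7 − 6 = 1, and the invariant factors of ∂_1 are all 1, so H_0 = Z.
  H_1: rank ker ∂_1 − rank ∂_2 = (18 − 6) − 12 = 0, and ∂_2 has invariant factor 2 > 1, so H_1 = Z_2.
  H_2: rank ker ∂_2 − rank ∂_3 = (12 − 12) − 0 = 0, and there is no ∂_3, so H_2 = 0.

As a check, the Euler characteristic is 7 − 18 + 12 = 1, which agrees with 1 − 0 + 0 = 1.
(K is a triangulation of the real projective plane RP^2.)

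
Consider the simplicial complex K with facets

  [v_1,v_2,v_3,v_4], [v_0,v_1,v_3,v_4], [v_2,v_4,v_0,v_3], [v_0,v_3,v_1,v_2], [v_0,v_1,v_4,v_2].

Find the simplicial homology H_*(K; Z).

We work with the vertex ordering v_0 < v_1 < v_2 < v_3 < v_4. The simplices of K, each written with vertices in increasing order, are:

  0-simplices (5): [v_0], [v_1], [v_2], [v_3], [v_4]
  1-simplices (10): [v_0,v_1], [v_0,v_2], [v_0,v_3], [v_0,v_4], [v_1,v_2], [v_1,v_3], [v_1,v_4], [v_2,v_3], [v_2,v_4], [v_3,v_4]
  2-simplices (10): [v_0,v_1,v_2], [v_0,v_1,v_3], [v_0,v_1,v_4], [v_0,v_2,v_3], [v_0,v_2,v_4], [v_0,v_3,v_4], [v_1,v_2,v_3], [v_1,v_2,v_4], [v_1,v_3,v_4], [v_2,v_3,v_4]
  3-simplices (5): [v_0,v_1,v_2,v_3], [v_0,v_1,v_2,v_4], [v_0,v_1,v_3,v_4], [v_0,v_2,v_3,v_4], [v_1,v_2,v_3,v_4]

Hence C_0 ≅ Z^5, C_1 ≅ Z^10, C_2 ≅ Z^10, C_3 ≅ Z^5.

The boundary map ∂_1: C_1 → C_0 sends each edge [p,q] (with p < q) to q − p.
As a 5×10 matrix over Z this has rank 4, with invariant factors (1,1,1,1).

Boundary ∂_2: C_2 → C_1 sends each 2-simplex [p,q,r] to [q,r] − [p,r] + [p,q]. For instance
  ∂[v_1,v_2,v_4] = [v_2,v_4] − [v_1,v_4] + [v_1,v_2],
  ∂[v_0,v_1,v_2] = [v_1,v_2] − [v_0,v_2] + [v_0,v_1].
The 10×10 boundary matrix has rank 6 and Smith normal form diag(1,1,1,1,1,1).

The boundary map ∂_3: C_3 → C_2 sends each 3-simplex σ to the alternating sum Σ_i (−1)^i (σ with its i-th vertex removed). For instance
  ∂[v_0,v_2,v_3,v_4] = [v_2,v_3,v_4] − [v_0,v_3,v_4] + [v_0,v_2,v_4] − [v_0,v_2,v_3],
  ∂[v_0,v_1,v_3,v_4] = [v_1,v_3,v_4] − [v_0,v_3,v_4] + [v_0,v_1,v_4] − [v_0,v_1,v_3].
As a 10×5 matrix over Z this has rank 4, with invariant factors (1,1,1,1).

Computing H_k = (kernel of ∂_k) / (image of ∂_{k+1}):

  H_0: rank C_0 − rank ∂_1 = 5 − 4 = 1, and the invariant factors of ∂_1 are all 1, so H_0 = Z.
  H_1: rank ker ∂_1 − rank ∂_2 = (10 − 4) − 6 = 0, and the invariant factors of ∂_2 are all 1, so H_1 = 0.
  H_2: rank ker ∂_2 − rank ∂_3 = (10 − 6) − 4 = 0, and the invariant factors of ∂_3 are all 1, so H_2 = 0.
  H_3: rank ker ∂_3 − rank ∂_4 = (5 − 4) − 0 = 1, and there is no ∂_4, so H_3 = Z.

As a check, the Euler characteristic is 5 − 10 + 10 − 5 = 0, which agrees with 1 − 0 + 0 − 1 = 0.

H_0 ≅ Z,  H_1 = 0,  H_2 = 0,  H_3 ≅ Z.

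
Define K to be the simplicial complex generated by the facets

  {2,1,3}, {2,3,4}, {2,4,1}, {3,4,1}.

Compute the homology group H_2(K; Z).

Order the vertices as 1 < 2 < 3 < 4. Listing each simplex with vertices in this order, K has dimension 2 with simplices:

  0-simplices (4): [1], [2], [3], [4]
  1-simplices (6): [1,2], [1,3], [1,4], [2,3], [2,4], [3,4]
  2-simplices (4): [1,2,3], [1,2,4], [1,3,4], [2,3,4]

giving chain groups C_0 ≅ Z^4, C_1 ≅ Z^6, C_2 ≅ Z^4.

Boundary ∂_1: C_1 → C_0 is given by ∂[p,q] = [q] − [p]. For instance
  ∂[2,3] = [3] − [2].
This gives a 4×6 integer matrix of rank 3; reducing to Smith normal form yields diagonal entries (1,1,1).

∂_2: C_2 → C_1 acts by ∂[p,q,r] = [q,r] − [p,r] + [p,q]. For instance
  ∂[1,2,3] = [2,3] − [1,3] + [1,2],
  ∂[2,3,4] = [3,4] − [2,4] + [2,3].
This gives a 6×4 integer matrix of rank 3; reducing to Smith normal form yields diagonal entries (1,1,1).

Now H_k = ker ∂_k / im ∂_{k+1}, so:

  H_2: rank ker ∂_2 − rank ∂_3 = (4 − 3) − 0 = 1, and there is no ∂_3, so H_2 ≅ Z.

H_2 ≅ Z.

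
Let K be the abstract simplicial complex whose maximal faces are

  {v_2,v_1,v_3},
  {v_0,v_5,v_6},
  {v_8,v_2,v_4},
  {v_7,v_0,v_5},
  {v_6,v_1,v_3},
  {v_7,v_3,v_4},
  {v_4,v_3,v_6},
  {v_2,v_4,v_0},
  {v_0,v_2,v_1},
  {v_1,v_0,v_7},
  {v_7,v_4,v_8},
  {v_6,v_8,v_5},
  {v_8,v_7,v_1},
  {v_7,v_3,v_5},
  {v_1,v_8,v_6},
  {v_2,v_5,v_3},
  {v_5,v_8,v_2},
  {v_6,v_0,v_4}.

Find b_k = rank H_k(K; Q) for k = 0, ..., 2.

K has 9 vertices, 27 edges, 18 triangles.
rank ∂_0 = 0, rank ∂_1 = 8 ⇒ b_0 = 9 − 0 − 8 = 1; all invariant factors of ∂_1 are 1 so no torsion. So H_0 = Z.
rank ∂_1 = 8, rank ∂_2 = 17 ⇒ b_1 = 27 − 8 − 17 = 2; all invariant factors of ∂_2 are 1 so no torsion. So H_1 = Z^2.
rank ∂_2 = 17, rank ∂_3 = 0 ⇒ b_2 = 18 − 17 − 0 = 1. So H_2 = Z.

b_0 = 1, b_1 = 2, b_2 = 1.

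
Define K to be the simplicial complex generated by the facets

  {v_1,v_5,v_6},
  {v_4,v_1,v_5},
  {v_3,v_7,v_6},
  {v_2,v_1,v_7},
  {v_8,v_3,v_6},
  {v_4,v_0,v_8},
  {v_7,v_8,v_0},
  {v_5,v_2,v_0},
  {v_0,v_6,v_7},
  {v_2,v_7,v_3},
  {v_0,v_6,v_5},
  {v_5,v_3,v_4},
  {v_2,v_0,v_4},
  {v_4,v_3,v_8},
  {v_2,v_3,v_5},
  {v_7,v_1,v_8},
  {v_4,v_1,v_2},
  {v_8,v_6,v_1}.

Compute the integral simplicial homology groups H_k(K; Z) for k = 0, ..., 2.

H_0 ≅ Z,  H_1 ≅ Z × Z/2,  H_2 = 0.

Fix the vertex order v_0 < v_1 < v_2 < v_3 < v_4 < v_5 < v_6 < v_7 < v_8 and write every simplex with vertices in increasing order. Then dim K = 2 and the simplices of K are:

  0-simplices (9): [v_0], [v_1], [v_2], [v_3], [v_4], [v_5], [v_6], [v_7], [v_8]
  1-simplices (27): (27 of them)
  2-simplices (18): (18 of them)

Hence C_0 ≅ Z^9, C_1 ≅ Z^27, C_2 ≅ Z^18.

Boundary ∂_1: C_1 → C_0 sends each edge [p,q] (with p < q) to q − p. For instance
  ∂[v_4,v_5] = [v_5] − [v_4].
This gives a 9×27 integer matrix of rank 8; reducing to Smith normal form yields diagonal entries (1,1,1,1,1,1,1,1).

∂_2: C_2 → C_1 maps a triangle to the signed sum of its edges. For instance
  ∂[v_1,v_5,v_6] = [v_5,v_6] − [v_1,v_6] + [v_1,v_5],
  ∂[v_1,v_4,v_5] = [v_4,v_5] − [v_1,v_5] + [v_1,v_4].
The 27×18 boundary matrix has rank 18 and Smith normal form diag(1,1,1,1,1,1,1,1,1,1,1,1,1,1,1,1,1,2).

Now H_k = ker ∂_k / im ∂_{k+1}, so:

  H_0: rank C_0 − rank ∂_1 = 9 − 8 = 1, and the invariant factors of ∂_1 are all 1, so H_0 = Z.
  H_1: rank ker ∂_1 − rank ∂_2 = (27 − 8) − 18 = 1, and ∂_2 has invariant factor 2 > 1, so H_1 = Z × Z/2.
  H_2: rank ker ∂_2 − rank ∂_3 = (18 − 18) − 0 = 0, and there is no ∂_3, so H_2 = 0.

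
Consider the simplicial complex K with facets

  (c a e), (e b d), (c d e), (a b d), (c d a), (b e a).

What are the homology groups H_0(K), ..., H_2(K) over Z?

We work with the vertex ordering a < b < c < d < e. The simplices of K, each written with vertices in increasing order, are:

  0-simplices (5): a, b, c, d, e
  1-simplices (9): ab, ac, ad, ae, bd, be, cd, ce, de
  2-simplices (6): abd, abe, acd, ace, bde, cde

Hence C_0 ≅ Z^5, C_1 ≅ Z^9, C_2 ≅ Z^6.

∂_1: C_1 → C_0 sends each edge [p,q] (with p < q) to q − p. For instance
  ∂ce = e − c.
As a 5×9 matrix over Z this has rank 4, with invariant factors (1,1,1,1).

The boundary map ∂_2: C_2 → C_1 sends each 2-simplex [p,q,r] to [q,r] − [p,r] + [p,q]. For instance
  ∂acd = cd − ad + ac,
  ∂abe = be − ae + ab.
The 9×6 boundary matrix has rank 5 and Smith normal form diag(1,1,1,1,1).

Now H_k = ker ∂_k / im ∂_{k+1}, so:

  H_0: rank C_0 − rank ∂_1 = 5 − 4 = 1, and the invariant factors of ∂_1 are all 1, so H_0 = Z.
  H_1: rank ker ∂_1 − rank ∂_2 = (9 − 4) − 5 = 0, and the invariant factors of ∂_2 are all 1, so H_1 = 0.
  H_2: rank ker ∂_2 − rank ∂_3 = (6 − 5) − 0 = 1, and there is no ∂_3, so H_2 = Z.

H_0 ≅ Z,  H_1 = 0,  H_2 ≅ Z.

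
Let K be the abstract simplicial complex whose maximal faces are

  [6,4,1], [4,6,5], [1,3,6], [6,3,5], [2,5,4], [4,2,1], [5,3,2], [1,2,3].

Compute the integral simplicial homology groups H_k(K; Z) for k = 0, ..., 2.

H_0 ≅ Z,  H_1 = 0,  H_2 ≅ Z.

Fix the vertex order 1 < 2 < 3 < 4 < 5 < 6 and write every simplex with vertices in increasing order. Then dim K = 2 and the simplices of K are:

  0-simplices (6): [1], [2], [3], [4], [5], [6]
  1-simplices (12): [1,2], [1,3], [1,4], [1,6], [2,3], [2,4], [2,5], [3,5], [3,6], [4,5], [4,6], [5,6]
  2-simplices (8): [1,2,3], [1,2,4], [1,3,6], [1,4,6], [2,3,5], [2,4,5], [3,5,6], [4,5,6]

so the chain groups are C_0 ≅ Z^6, C_1 ≅ Z^12, C_2 ≅ Z^8.

∂_1: C_1 → C_0 sends each edge [p,q] (with p < q) to q − p. For instance
  ∂[4,5] = [5] − [4].
As a 6×12 matrix over Z this has rank 5, with invariant factors (1,1,1,1,1).

∂_2: C_2 → C_1 maps a triangle to the signed sum of its edges. For instance
  ∂[1,3,6] = [3,6] − [1,6] + [1,3],
  ∂[2,3,5] = [3,5] − [2,5] + [2,3].
As a 12×8 matrix over Z this has rank 7, with invariant factors (1,1,1,1,1,1,1).

Now H_k = ker ∂_k / im ∂_{k+1}, so:

  H_0: rank C_0 − rank ∂_1 = 6 − 5 = 1, and the invariant factors of ∂_1 are all 1, so H_0 ≅ Z.
  H_1: rank ker ∂_1 − rank ∂_2 = (12 − 5) − 7 = 0, and the invariant factors of ∂_2 are all 1, so H_1 ≅ 0.
  H_2: rank ker ∂_2 − rank ∂_3 = (8 − 7) − 0 = 1, and there is no ∂_3, so H_2 ≅ Z.

(K is a triangulation of the 2-sphere S^2.)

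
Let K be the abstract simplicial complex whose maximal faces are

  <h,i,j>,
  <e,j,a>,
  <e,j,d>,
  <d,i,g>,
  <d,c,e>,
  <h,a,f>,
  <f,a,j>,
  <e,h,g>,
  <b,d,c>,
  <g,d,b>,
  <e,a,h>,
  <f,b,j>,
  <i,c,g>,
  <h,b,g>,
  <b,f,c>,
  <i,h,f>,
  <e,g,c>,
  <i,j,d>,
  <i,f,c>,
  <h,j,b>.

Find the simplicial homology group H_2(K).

H_2 ≅ 0.

K has 10 vertices, 30 edges, 20 triangles.
rank ∂_2 = 20, rank ∂_3 = 0 ⇒ b_2 = 20 − 20 − 0 = 0. So H_2 = 0.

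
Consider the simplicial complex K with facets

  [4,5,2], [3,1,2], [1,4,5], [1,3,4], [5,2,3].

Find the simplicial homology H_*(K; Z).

K has 5 vertices, 10 edges, 5 triangles.
rank ∂_0 = 0, rank ∂_1 = 4 ⇒ b_0 = 5 − 0 − 4 = 1; all invariant factors of ∂_1 are 1 so no torsion. So H_0 = Z.
rank ∂_1 = 4, rank ∂_2 = 5 ⇒ b_1 = 10 − 4 − 5 = 1; all invariant factors of ∂_2 are 1 so no torsion. So H_1 = Z.
rank ∂_2 = 5, rank ∂_3 = 0 ⇒ b_2 = 5 − 5 − 0 = 0. So H_2 = 0.

H_0 ≅ Z,  H_1 ≅ Z,  H_2 = 0.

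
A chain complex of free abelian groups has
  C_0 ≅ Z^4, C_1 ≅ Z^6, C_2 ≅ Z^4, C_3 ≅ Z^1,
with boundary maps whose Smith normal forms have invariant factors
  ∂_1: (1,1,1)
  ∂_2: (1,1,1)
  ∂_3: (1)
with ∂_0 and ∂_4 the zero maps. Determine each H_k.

H_0: b_0 = 4 − 0 − 3 = 1; torsion from ∂_1 factors > 1: none. So H_0 = Z.
H_1: b_1 = 6 − 3 − 3 = 0; torsion from ∂_2 factors > 1: none. So H_1 = 0.
H_2: b_2 = 4 − 3 − 1 = 0; torsion from ∂_3 factors > 1: none. So H_2 = 0.
H_3: b_3 = 1 − 1 − 0 = 0; torsion from ∂_4 factors > 1: none. So H_3 = 0.

H_0 = Z,  H_1 = 0,  H_2 = 0,  H_3 = 0.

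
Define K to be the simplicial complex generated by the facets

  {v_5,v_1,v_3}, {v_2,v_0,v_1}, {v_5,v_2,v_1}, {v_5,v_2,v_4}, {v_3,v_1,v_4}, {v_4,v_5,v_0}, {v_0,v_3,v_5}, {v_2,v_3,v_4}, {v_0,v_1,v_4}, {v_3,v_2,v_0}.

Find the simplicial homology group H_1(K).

Order the vertices as v_0 < v_1 < v_2 < v_3 < v_4 < v_5. Listing each simplex with vertices in this order, K has dimension 2 with simplices:

  0-simplices (6): [v_0], [v_1], [v_2], [v_3], [v_4], [v_5]
  1-simplices (15): (15 of them)
  2-simplices (10): [v_0,v_1,v_2], [v_0,v_1,v_4], [v_0,v_2,v_3], [v_0,v_3,v_5], [v_0,v_4,v_5], [v_1,v_2,v_5], [v_1,v_3,v_4], [v_1,v_3,v_5], [v_2,v_3,v_4], [v_2,v_4,v_5]

giving chain groups C_0 ≅ Z^6, C_1 ≅ Z^15, C_2 ≅ Z^10.

The boundary map ∂_1: C_1 → C_0 is given by ∂[p,q] = [q] − [p]. For instance
  ∂[v_0,v_3] = [v_3] − [v_0].
As a 6×15 matrix over Z this has rank 5, with invariant factors (1,1,1,1,1).

Boundary ∂_2: C_2 → C_1 acts by ∂[p,q,r] = [q,r] − [p,r] + [p,q]. For instance
  ∂[v_0,v_2,v_3] = [v_2,v_3] − [v_0,v_3] + [v_0,v_2],
  ∂[v_0,v_1,v_4] = [v_1,v_4] − [v_0,v_4] + [v_0,v_1].
The 15×10 boundary matrix has rank 10 and Smith normal form diag(1,1,1,1,1,1,1,1,1,2).

Reading off H_k = ker ∂_k / im ∂_{k+1}:

  H_1: rank ker ∂_1 − rank ∂_2 = (15 − 5) − 10 = 0, and ∂_2 has invariant factor 2 > 1, so H_1 = Z/2.

H_1 = Z/2.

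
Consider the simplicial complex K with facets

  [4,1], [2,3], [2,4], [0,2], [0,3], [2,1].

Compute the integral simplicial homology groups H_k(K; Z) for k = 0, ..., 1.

H_0 = Z,  H_1 = Z^2.

We work with the vertex ordering 0 < 1 < 2 < 3 < 4. The simplices of K, each written with vertices in increasing order, are:

  0-simplices (5): [0], [1], [2], [3], [4]
  1-simplices (6): [0,2], [0,3], [1,2], [1,4], [2,3], [2,4]

Hence C_0 ≅ Z^5, C_1 ≅ Z^6.

The boundary map ∂_1: C_1 → C_0 is given by ∂[p,q] = [q] − [p]. For instance
  ∂[2,4] = [4] − [2].
The resulting 5×6 matrix has rank 4, and its Smith normal form has invariant factors (1,1,1,1).

From H_k ≅ ker(∂_k) / im(∂_{k+1}) we obtain:

  H_0: rank C_0 − rank ∂_1 = 5 − 4 = 1, and the invariant factors of ∂_1 are all 1, so H_0 = Z.
  H_1: rank ker ∂_1 − rank ∂_2 = (6 − 4) − 0 = 2, and there is no ∂_2, so H_1 = Z^2.

(K is a triangulation of a wedge of 2 circles.)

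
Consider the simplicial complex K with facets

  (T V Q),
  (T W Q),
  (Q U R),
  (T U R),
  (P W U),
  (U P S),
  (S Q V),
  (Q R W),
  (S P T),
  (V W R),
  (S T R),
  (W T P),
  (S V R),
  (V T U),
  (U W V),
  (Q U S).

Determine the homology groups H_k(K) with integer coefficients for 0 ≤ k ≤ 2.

Order the vertices as P < Q < R < S < T < U < V < W. Listing each simplex with vertices in this order, K has dimension 2 with simplices:

  0-simplices (8): P, Q, R, S, T, U, V, W
  1-simplices (24): PS, PT, PU, PW, QR, QS, QT, QU, QV, QW, RS, RT, RU, RV, RW, ST, SU, SV, TU, TV, TW, UV, UW, VW
  2-simplices (16): PST, PSU, PTW, PUW, QRU, QRW, QSU, QSV, QTV, QTW, RST, RSV, RTU, RVW, TUV, UVW

giving chain groups C_0 ≅ Z^8, C_1 ≅ Z^24, C_2 ≅ Z^16.

Boundary ∂_1: C_1 → C_0 is given by ∂[p,q] = [q] − [p]. For instance
  ∂RT = T − R.
As a 8×24 matrix over Z this has rank 7, with invariant factors (1,1,1,1,1,1,1).

The boundary map ∂_2: C_2 → C_1 maps a triangle to the signed sum of its edges. For instance
  ∂PSU = SU − PU + PS,
  ∂QRW = RW − QW + QR.
The 24×16 boundary matrix has rank 15 and Smith normal form diag(1,1,1,1,1,1,1,1,1,1,1,1,1,1,1).

Now H_k = ker ∂_k / im ∂_{k+1}, so:

  H_0: rank C_0 − rank ∂_1 = 8 − 7 = 1, and the invariant factors of ∂_1 are all 1, so H_0 = Z.
  H_1: rank ker ∂_1 − rank ∂_2 = (24 − 7) − 15 = 2, and the invariant factors of ∂_2 are all 1, so H_1 = Z^2.
  H_2: rank ker ∂_2 − rank ∂_3 = (16 − 15) − 0 = 1, and there is no ∂_3, so H_2 = Z.

As a check, the Euler characteristic is 8 − 24 + 16 = 0, which agrees with 1 − 2 + 1 = 0.

H_0 = Z,  H_1 = Z^2,  H_2 = Z.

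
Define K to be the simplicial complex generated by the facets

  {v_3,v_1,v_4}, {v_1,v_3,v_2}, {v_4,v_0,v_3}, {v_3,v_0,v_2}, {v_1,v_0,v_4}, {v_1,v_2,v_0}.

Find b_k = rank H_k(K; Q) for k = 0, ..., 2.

Take the total order v_0 < v_1 < v_2 < v_3 < v_4 on the vertex set. Then K (dimension 2) consists of the simplices:

  0-simplices (5): [v_0], [v_1], [v_2], [v_3], [v_4]
  1-simplices (9): [v_0,v_1], [v_0,v_2], [v_0,v_3], [v_0,v_4], [v_1,v_2], [v_1,v_3], [v_1,v_4], [v_2,v_3], [v_3,v_4]
  2-simplices (6): [v_0,v_1,v_2], [v_0,v_1,v_4], [v_0,v_2,v_3], [v_0,v_3,v_4], [v_1,v_2,v_3], [v_1,v_3,v_4]

so the chain groups are C_0 ≅ Z^5, C_1 ≅ Z^9, C_2 ≅ Z^6.

Boundary ∂_1: C_1 → C_0 is given by ∂[p,q] = [q] − [p].
As a 5×9 matrix over Z this has rank 4, with invariant factors (1,1,1,1).

∂_2: C_2 → C_1 acts by ∂[p,q,r] = [q,r] − [p,r] + [p,q]. For instance
  ∂[v_0,v_3,v_4] = [v_3,v_4] − [v_0,v_4] + [v_0,v_3],
  ∂[v_1,v_3,v_4] = [v_3,v_4] − [v_1,v_4] + [v_1,v_3].
As a 9×6 matrix over Z this has rank 5, with invariant factors (1,1,1,1,1).

Reading off H_k = ker ∂_k / im ∂_{k+1}:

  H_0: rank C_0 − rank ∂_1 = 5 − 4 = 1, and the invariant factors of ∂_1 are all 1, so H_0 ≅ Z.
  H_1: rank ker ∂_1 − rank ∂_2 = (9 − 4) − 5 = 0, and the invariant factors of ∂_2 are all 1, so H_1 ≅ 0.
  H_2: rank ker ∂_2 − rank ∂_3 = (6 − 5) − 0 = 1, and there is no ∂_3, so H_2 ≅ Z.

(K is a triangulation of the 2-sphere S^2.)

Hence the Betti numbers are b_0 = 1, b_1 = 0, b_2 = 1.

b_0 = 1, b_1 = 0, b_2 = 1.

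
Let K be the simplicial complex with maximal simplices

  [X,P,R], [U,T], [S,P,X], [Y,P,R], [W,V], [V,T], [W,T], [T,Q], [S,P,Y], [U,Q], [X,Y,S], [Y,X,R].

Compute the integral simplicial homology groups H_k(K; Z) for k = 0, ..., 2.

We work with the vertex ordering P < Q < R < S < T < U < V < W < X < Y. The simplices of K, each written with vertices in increasing order, are:

  0-simplices (10): P, Q, R, S, T, U, V, W, X, Y
  1-simplices (15): PR, PS, PX, PY, QT, QU, RX, RY, SX, SY, TU, TV, TW, VW, XY
  2-simplices (6): PRX, PRY, PSX, PSY, RXY, SXY

so the chain groups are C_0 ≅ Z^10, C_1 ≅ Z^15, C_2 ≅ Z^6.

Boundary ∂_1: C_1 → C_0 is given by ∂[p,q] = [q] − [p].
The resulting 10×15 matrix has rank 8, and its Smith normal form has invariant factors (1,1,1,1,1,1,1,1).

Boundary ∂_2: C_2 → C_1 sends each 2-simplex [p,q,r] to [q,r] − [p,r] + [p,q]. For instance
  ∂PRX = RX − PX + PR,
  ∂SXY = XY − SY + SX.
This gives a 15×6 integer matrix of rank 5; reducing to Smith normal form yields diagonal entries (1,1,1,1,1).

Reading off H_k = ker ∂_k / im ∂_{k+1}:

  H_0: rank C_0 − rank ∂_1 = 10 − 8 = 2, and the invariant factors of ∂_1 are all 1, so H_0 = Z^2.
  H_1: rank ker ∂_1 − rank ∂_2 = (15 − 8) − 5 = 2, and the invariant factors of ∂_2 are all 1, so H_1 = Z^2.
  H_2: rank ker ∂_2 − rank ∂_3 = (6 − 5) − 0 = 1, and there is no ∂_3, so H_2 = Z.

H_0 = Z^2,  H_1 = Z^2,  H_2 = Z.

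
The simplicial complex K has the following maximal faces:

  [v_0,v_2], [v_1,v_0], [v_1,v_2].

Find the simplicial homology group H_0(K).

H_0 ≅ Z.

We work with the vertex ordering v_0 < v_1 < v_2. The simplices of K, each written with vertices in increasing order, are:

  0-simplices (3): [v_0], [v_1], [v_2]
  1-simplices (3): [v_0,v_1], [v_0,v_2], [v_1,v_2]

giving chain groups C_0 ≅ Z^3, C_1 ≅ Z^3.

∂_1: C_1 → C_0 sends each edge [p,q] (with p < q) to q − p.
The 3×3 boundary matrix has rank 2 and Smith normal form diag(1,1).

Now H_k = ker ∂_k / im ∂_{k+1}, so:

  H_0: rank C_0 − rank ∂_1 = 3 − 2 = 1, and the invariant factors of ∂_1 are all 1, so H_0 ≅ Z.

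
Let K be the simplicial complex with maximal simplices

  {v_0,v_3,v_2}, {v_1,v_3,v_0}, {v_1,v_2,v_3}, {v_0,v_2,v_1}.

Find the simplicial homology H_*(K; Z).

Fix the vertex order v_0 < v_1 < v_2 < v_3 and write every simplex with vertices in increasing order. Then dim K = 2 and the simplices of K are:

  0-simplices (4): [v_0], [v_1], [v_2], [v_3]
  1-simplices (6): [v_0,v_1], [v_0,v_2], [v_0,v_3], [v_1,v_2], [v_1,v_3], [v_2,v_3]
  2-simplices (4): [v_0,v_1,v_2], [v_0,v_1,v_3], [v_0,v_2,v_3], [v_1,v_2,v_3]

so the chain groups are C_0 ≅ Z^4, C_1 ≅ Z^6, C_2 ≅ Z^4.

∂_1: C_1 → C_0 sends each edge [p,q] (with p < q) to q − p. For instance
  ∂[v_0,v_1] = [v_1] − [v_0].
This gives a 4×6 integer matrix of rank 3; reducing to Smith normal form yields diagonal entries (1,1,1).

∂_2: C_2 → C_1 maps a triangle to the signed sum of its edges. For instance
  ∂[v_0,v_2,v_3] = [v_2,v_3] − [v_0,v_3] + [v_0,v_2],
  ∂[v_0,v_1,v_2] = [v_1,v_2] − [v_0,v_2] + [v_0,v_1].
The 6×4 boundary matrix has rank 3 and Smith normal form diag(1,1,1).

Reading off H_k = ker ∂_k / im ∂_{k+1}:

  H_0: rank C_0 − rank ∂_1 = 4 − 3 = 1, and the invariant factors of ∂_1 are all 1, so H_0 = Z.
  H_1: rank ker ∂_1 − rank ∂_2 = (6 − 3) − 3 = 0, and the invariant factors of ∂_2 are all 1, so H_1 = 0.
  H_2: rank ker ∂_2 − rank ∂_3 = (4 − 3) − 0 = 1, and there is no ∂_3, so H_2 = Z.

H_0 ≅ Z,  H_1 = 0,  H_2 ≅ Z.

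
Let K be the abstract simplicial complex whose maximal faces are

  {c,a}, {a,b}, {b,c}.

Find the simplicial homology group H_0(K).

Fix the vertex order a < b < c and write every simplex with vertices in increasing order. Then dim K = 1 and the simplices of K are:

  0-simplices (3): a, b, c
  1-simplices (3): ab, ac, bc

so the chain groups are C_0 ≅ Z^3, C_1 ≅ Z^3.

The boundary map ∂_1: C_1 → C_0 is given by ∂[p,q] = [q] − [p]. For instance
  ∂ab = b − a.
This gives a 3×3 integer matrix of rank 2; reducing to Smith normal form yields diagonal entries (1,1).

Computing H_k = (kernel of ∂_k) / (image of ∂_{k+1}):

  H_0: rank C_0 − rank ∂_1 = 3 − 2 = 1, and the invariant factors of ∂_1 are all 1, so H_0 = Z.

H_0 ≅ Z.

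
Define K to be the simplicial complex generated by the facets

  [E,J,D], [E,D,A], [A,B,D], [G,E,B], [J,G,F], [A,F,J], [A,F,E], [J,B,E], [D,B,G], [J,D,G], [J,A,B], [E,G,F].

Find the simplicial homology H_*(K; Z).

H_0 ≅ Z,  H_1 ≅ Z/2Z,  H_2 = 0.

Take the total order A < B < D < E < F < G < J on the vertex set. Then K (dimension 2) consists of the simplices:

  0-simplices (7): A, B, D, E, F, G, J
  1-simplices (18): AB, AD, AE, AF, AJ, BD, BE, BG, BJ, DE, DG, DJ, EF, EG, EJ, FG, FJ, GJ
  2-simplices (12): ABD, ABJ, ADE, AEF, AFJ, BDG, BEG, BEJ, DEJ, DGJ, EFG, FGJ

Hence C_0 ≅ Z^7, C_1 ≅ Z^18, C_2 ≅ Z^12.

The boundary map ∂_1: C_1 → C_0 maps an edge to its endpoints' difference, ∂[p,q] = q − p. For instance
  ∂DE = E − D.
The resulting 7×18 matrix has rank 6, and its Smith normal form has invariant factors (1,1,1,1,1,1).

The boundary map ∂_2: C_2 → C_1 maps a triangle to the signed sum of its edges. For instance
  ∂EFG = FG − EG + EF,
  ∂BEJ = EJ − BJ + BE.
The resulting 18×12 matrix has rank 12, and its Smith normal form has invariant factors (1,1,1,1,1,1,1,1,1,1,1,2).

From H_k ≅ ker(∂_k) / im(∂_{k+1}) we obtain:

  H_0: rank C_0 − rank ∂_1 = 7 − 6 = 1, and the invariant factors of ∂_1 are all 1, so H_0 = Z.
  H_1: rank ker ∂_1 − rank ∂_2 = (18 − 6) − 12 = 0, and ∂_2 has invariant factor 2 > 1, so H_1 = Z/2Z.
  H_2: rank ker ∂_2 − rank ∂_3 = (12 − 12) − 0 = 0, and there is no ∂_3, so H_2 = 0.

As a check, the Euler characteristic is 7 − 18 + 12 = 1, which agrees with 1 − 0 + 0 = 1.
(K is a triangulation of the real projective plane RP^2.)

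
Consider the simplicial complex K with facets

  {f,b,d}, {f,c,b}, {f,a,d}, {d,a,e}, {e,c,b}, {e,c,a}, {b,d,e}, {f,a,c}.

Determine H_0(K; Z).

Order the vertices as a < b < c < d < e < f. Listing each simplex with vertices in this order, K has dimension 2 with simplices:

  0-simplices (6): a, b, c, d, e, f
  1-simplices (12): ac, ad, ae, af, bc, bd, be, bf, ce, cf, de, df
  2-simplices (8): ace, acf, ade, adf, bce, bcf, bde, bdf

giving chain groups C_0 ≅ Z^6, C_1 ≅ Z^12, C_2 ≅ Z^8.

Boundary ∂_1: C_1 → C_0 is given by ∂[p,q] = [q] − [p].
The 6×12 boundary matrix has rank 5 and Smith normal form diag(1,1,1,1,1).

∂_2: C_2 → C_1 sends each 2-simplex [p,q,r] to [q,r] − [p,r] + [p,q]. For instance
  ∂bce = ce − be + bc,
  ∂adf = df − af + ad.
As a 12×8 matrix over Z this has rank 7, with invariant factors (1,1,1,1,1,1,1).

Reading off H_k = ker ∂_k / im ∂_{k+1}:

  H_0: rank C_0 − rank ∂_1 = 6 − 5 = 1, and the invariant factors of ∂_1 are all 1, so H_0 ≅ Z.

(K is a triangulation of the 2-sphere S^2.)

H_0 ≅ Z.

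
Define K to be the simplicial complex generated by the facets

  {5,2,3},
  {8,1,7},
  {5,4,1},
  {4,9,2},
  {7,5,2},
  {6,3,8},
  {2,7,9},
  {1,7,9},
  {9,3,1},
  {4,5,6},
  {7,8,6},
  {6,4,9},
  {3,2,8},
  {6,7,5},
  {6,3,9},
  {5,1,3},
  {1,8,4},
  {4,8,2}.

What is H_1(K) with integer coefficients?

We work with the vertex ordering 1 < 2 < 3 < 4 < 5 < 6 < 7 < 8 < 9. The simplices of K, each written with vertices in increasing order, are:

  0-simplices (9): [1], [2], [3], [4], [5], [6], [7], [8], [9]
  1-simplices (27): (27 of them)
  2-simplices (18): [1,3,5], [1,3,9], [1,4,5], [1,4,8], [1,7,8], [1,7,9], [2,3,5], [2,3,8], [2,4,8], [2,4,9], [2,5,7], [2,7,9], [3,6,8], [3,6,9], [4,5,6], [4,6,9], [5,6,7], [6,7,8]

so the chain groups are C_0 ≅ Z^9, C_1 ≅ Z^27, C_2 ≅ Z^18.

∂_1: C_1 → C_0 maps an edge to its endpoints' difference, ∂[p,q] = q − p. For instance
  ∂[5,7] = [7] − [5].
This gives a 9×27 integer matrix of rank 8; reducing to Smith normal form yields diagonal entries (1,1,1,1,1,1,1,1).

∂_2: C_2 → C_1 maps a triangle to the signed sum of its edges. For instance
  ∂[2,5,7] = [5,7] − [2,7] + [2,5],
  ∂[6,7,8] = [7,8] − [6,8] + [6,7].
As a 27×18 matrix over Z this has rank 17, with invariant factors (1,1,1,1,1,1,1,1,1,1,1,1,1,1,1,1,1).

Computing H_k = (kernel of ∂_k) / (image of ∂_{k+1}):

  H_1: rank ker ∂_1 − rank ∂_2 = (27 − 8) − 17 = 2, and the invariant factors of ∂_2 are all 1, so H_1 ≅ Z^2.

(K is a triangulation of the torus T^2.)

H_1 ≅ Z^2.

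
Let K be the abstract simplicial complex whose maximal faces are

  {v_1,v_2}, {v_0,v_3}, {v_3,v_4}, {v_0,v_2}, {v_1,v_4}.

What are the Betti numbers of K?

Order the vertices as v_0 < v_1 < v_2 < v_3 < v_4. Listing each simplex with vertices in this order, K has dimension 1 with simplices:

  0-simplices (5): [v_0], [v_1], [v_2], [v_3], [v_4]
  1-simplices (5): [v_0,v_2], [v_0,v_3], [v_1,v_2], [v_1,v_4], [v_3,v_4]

so the chain groups are C_0 ≅ Z^5, C_1 ≅ Z^5.

∂_1: C_1 → C_0 is given by ∂[p,q] = [q] − [p].
The 5×5 boundary matrix has rank 4 and Smith normal form diag(1,1,1,1).

Computing H_k = (kernel of ∂_k) / (image of ∂_{k+1}):

  H_0: rank C_0 − rank ∂_1 = 5 − 4 = 1, and the invariant factors of ∂_1 are all 1, so H_0 ≅ Z.
  H_1: rank ker ∂_1 − rank ∂_2 = (5 − 4) − 0 = 1, and there is no ∂_2, so H_1 ≅ Z.

As a check, the Euler characteristic is 5 − 5 = 0, which agrees with 1 − 1 = 0.

Hence the Betti numbers are b_0 = 1, b_1 = 1.

b_0 = 1, b_1 = 1.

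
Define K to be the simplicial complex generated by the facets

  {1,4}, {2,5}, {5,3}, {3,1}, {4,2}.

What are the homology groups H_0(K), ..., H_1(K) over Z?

H_0 ≅ Z,  H_1 ≅ Z.

Fix the vertex order 1 < 2 < 3 < 4 < 5 and write every simplex with vertices in increasing order. Then dim K = 1 and the simplices of K are:

  0-simplices (5): [1], [2], [3], [4], [5]
  1-simplices (5): [1,3], [1,4], [2,4], [2,5], [3,5]

Hence C_0 ≅ Z^5, C_1 ≅ Z^5.

∂_1: C_1 → C_0 maps an edge to its endpoints' difference, ∂[p,q] = q − p.
The 5×5 boundary matrix has rank 4 and Smith normal form diag(1,1,1,1).

Reading off H_k = ker ∂_k / im ∂_{k+1}:

  H_0: rank C_0 − rank ∂_1 = 5 − 4 = 1, and the invariant factors of ∂_1 are all 1, so H_0 ≅ Z.
  H_1: rank ker ∂_1 − rank ∂_2 = (5 − 4) − 0 = 1, and there is no ∂_2, so H_1 ≅ Z.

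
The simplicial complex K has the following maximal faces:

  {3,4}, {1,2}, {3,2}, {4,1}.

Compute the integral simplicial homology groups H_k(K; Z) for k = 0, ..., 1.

H_0 = Z,  H_1 = Z.

We work with the vertex ordering 1 < 2 < 3 < 4. The simplices of K, each written with vertices in increasing order, are:

  0-simplices (4): [1], [2], [3], [4]
  1-simplices (4): [1,2], [1,4], [2,3], [3,4]

so the chain groups are C_0 ≅ Z^4, C_1 ≅ Z^4.

Boundary ∂_1: C_1 → C_0 sends each edge [p,q] (with p < q) to q − p.
The 4×4 boundary matrix has rank 3 and Smith normal form diag(1,1,1).

Reading off H_k = ker ∂_k / im ∂_{k+1}:

  H_0: rank C_0 − rank ∂_1 = 4 − 3 = 1, and the invariant factors of ∂_1 are all 1, so H_0 = Z.
  H_1: rank ker ∂_1 − rank ∂_2 = (4 − 3) − 0 = 1, and there is no ∂_2, so H_1 = Z.

As a check, the Euler characteristic is 4 − 4 = 0, which agrees with 1 − 1 = 0.
(K is a triangulation of the circle S^1.)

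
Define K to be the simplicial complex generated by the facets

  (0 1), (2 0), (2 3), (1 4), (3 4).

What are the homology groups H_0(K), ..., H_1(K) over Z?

We work with the vertex ordering 0 < 1 < 2 < 3 < 4. The simplices of K, each written with vertices in increasing order, are:

  0-simplices (5): [0], [1], [2], [3], [4]
  1-simplices (5): [0,1], [0,2], [1,4], [2,3], [3,4]

giving chain groups C_0 ≅ Z^5, C_1 ≅ Z^5.

∂_1: C_1 → C_0 sends each edge [p,q] (with p < q) to q − p. For instance
  ∂[3,4] = [4] − [3].
The resulting 5×5 matrix has rank 4, and its Smith normal form has invariant factors (1,1,1,1).

Computing H_k = (kernel of ∂_k) / (image of ∂_{k+1}):

  H_0: rank C_0 − rank ∂_1 = 5 − 4 = 1, and the invariant factors of ∂_1 are all 1, so H_0 = Z.
  H_1: rank ker ∂_1 − rank ∂_2 = (5 − 4) − 0 = 1, and there is no ∂_2, so H_1 = Z.

As a check, the Euler characteristic is 5 − 5 = 0, which agrees with 1 − 1 = 0.
(K is a triangulation of the circle S^1.)

H_0 ≅ Z,  H_1 ≅ Z.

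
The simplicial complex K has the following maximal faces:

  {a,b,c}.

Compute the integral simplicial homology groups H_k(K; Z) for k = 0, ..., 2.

H_0 = Z,  H_1 = 0,  H_2 = 0.

K has 3 vertices, 3 edges, 1 triangle.
rank ∂_0 = 0, rank ∂_1 = 2 ⇒ b_0 = 3 − 0 − 2 = 1; all invariant factors of ∂_1 are 1 so no torsion. So H_0 ≅ Z.
rank ∂_1 = 2, rank ∂_2 = 1 ⇒ b_1 = 3 − 2 − 1 = 0; all invariant factors of ∂_2 are 1 so no torsion. So H_1 ≅ 0.
rank ∂_2 = 1, rank ∂_3 = 0 ⇒ b_2 = 1 − 1 − 0 = 0. So H_2 ≅ 0.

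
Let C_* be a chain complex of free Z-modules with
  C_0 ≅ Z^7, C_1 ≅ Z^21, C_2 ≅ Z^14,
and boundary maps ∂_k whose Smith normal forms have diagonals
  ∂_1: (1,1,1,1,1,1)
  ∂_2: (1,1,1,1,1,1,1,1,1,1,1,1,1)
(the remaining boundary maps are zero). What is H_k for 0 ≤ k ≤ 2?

H_0 ≅ Z,  H_1 ≅ Z^2,  H_2 ≅ Z.

H_0: b_0 = 7 − 0 − 6 = 1; torsion from ∂_1 factors > 1: none. So H_0 ≅ Z.
H_1: b_1 = 21 − 6 − 13 = 2; torsion from ∂_2 factors > 1: none. So H_1 ≅ Z^2.
H_2: b_2 = 14 − 13 − 0 = 1; torsion from ∂_3 factors > 1: none. So H_2 ≅ Z.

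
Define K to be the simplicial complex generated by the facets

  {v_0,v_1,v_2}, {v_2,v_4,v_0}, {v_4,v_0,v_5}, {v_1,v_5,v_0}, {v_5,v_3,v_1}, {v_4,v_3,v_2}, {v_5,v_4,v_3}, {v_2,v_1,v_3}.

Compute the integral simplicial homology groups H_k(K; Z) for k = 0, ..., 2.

Take the total order v_0 < v_1 < v_2 < v_3 < v_4 < v_5 on the vertex set. Then K (dimension 2) consists of the simplices:

  0-simplices (6): [v_0], [v_1], [v_2], [v_3], [v_4], [v_5]
  1-simplices (12): [v_0,v_1], [v_0,v_2], [v_0,v_4], [v_0,v_5], [v_1,v_2], [v_1,v_3], [v_1,v_5], [v_2,v_3], [v_2,v_4], [v_3,v_4], [v_3,v_5], [v_4,v_5]
  2-simplices (8): [v_0,v_1,v_2], [v_0,v_1,v_5], [v_0,v_2,v_4], [v_0,v_4,v_5], [v_1,v_2,v_3], [v_1,v_3,v_5], [v_2,v_3,v_4], [v_3,v_4,v_5]

Hence C_0 ≅ Z^6, C_1 ≅ Z^12, C_2 ≅ Z^8.

Boundary ∂_1: C_1 → C_0 sends each edge [p,q] (with p < q) to q − p. For instance
  ∂[v_3,v_4] = [v_4] − [v_3].
This gives a 6×12 integer matrix of rank 5; reducing to Smith normal form yields diagonal entries (1,1,1,1,1).

Boundary ∂_2: C_2 → C_1 maps a triangle to the signed sum of its edges. For instance
  ∂[v_0,v_1,v_5] = [v_1,v_5] − [v_0,v_5] + [v_0,v_1],
  ∂[v_2,v_3,v_4] = [v_3,v_4] − [v_2,v_4] + [v_2,v_3].
As a 12×8 matrix over Z this has rank 7, with invariant factors (1,1,1,1,1,1,1).

Reading off H_k = ker ∂_k / im ∂_{k+1}:

  H_0: rank C_0 − rank ∂_1 = 6 − 5 = 1, and the invariant factors of ∂_1 are all 1, so H_0 = Z.
  H_1: rank ker ∂_1 − rank ∂_2 = (12 − 5) − 7 = 0, and the invariant factors of ∂_2 are all 1, so H_1 = 0.
  H_2: rank ker ∂_2 − rank ∂_3 = (8 − 7) − 0 = 1, and there is no ∂_3, so H_2 = Z.

As a check, the Euler characteristic is 6 − 12 + 8 = 2, which agrees with 1 − 0 + 1 = 2.
(K is a triangulation of the 2-sphere S^2.)

H_0 = Z,  H_1 = 0,  H_2 = Z.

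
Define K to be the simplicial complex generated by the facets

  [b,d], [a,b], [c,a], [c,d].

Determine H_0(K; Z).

H_0 = Z.

We work with the vertex ordering a < b < c < d. The simplices of K, each written with vertices in increasing order, are:

  0-simplices (4): a, b, c, d
  1-simplices (4): ab, ac, bd, cd

Hence C_0 ≅ Z^4, C_1 ≅ Z^4.

The boundary map ∂_1: C_1 → C_0 maps an edge to its endpoints' difference, ∂[p,q] = q − p. For instance
  ∂cd = d − c.
The 4×4 boundary matrix has rank 3 and Smith normal form diag(1,1,1).

Now H_k = ker ∂_k / im ∂_{k+1}, so:

  H_0: rank C_0 − rank ∂_1 = 4 − 3 = 1, and the invariant factors of ∂_1 are all 1, so H_0 = Z.

(K is a triangulation of the circle S^1.)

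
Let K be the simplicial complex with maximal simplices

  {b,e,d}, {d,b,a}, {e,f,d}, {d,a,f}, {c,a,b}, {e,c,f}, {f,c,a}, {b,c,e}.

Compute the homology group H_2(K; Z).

Order the vertices as a < b < c < d < e < f. Listing each simplex with vertices in this order, K has dimension 2 with simplices:

  0-simplices (6): a, b, c, d, e, f
  1-simplices (12): ab, ac, ad, af, bc, bd, be, ce, cf, de, df, ef
  2-simplices (8): abc, abd, acf, adf, bce, bde, cef, def

giving chain groups C_0 ≅ Z^6, C_1 ≅ Z^12, C_2 ≅ Z^8.

Boundary ∂_1: C_1 → C_0 sends each edge [p,q] (with p < q) to q − p.
The resulting 6×12 matrix has rank 5, and its Smith normal form has invariant factors (1,1,1,1,1).

∂_2: C_2 → C_1 sends each 2-simplex [p,q,r] to [q,r] − [p,r] + [p,q]. For instance
  ∂abc = bc − ac + ab,
  ∂cef = ef − cf + ce.
The 12×8 boundary matrix has rank 7 and Smith normal form diag(1,1,1,1,1,1,1).

Computing H_k = (kernel of ∂_k) / (image of ∂_{k+1}):

  H_2: rank ker ∂_2 − rank ∂_3 = (8 − 7) − 0 = 1, and there is no ∂_3, so H_2 = Z.

H_2 ≅ Z.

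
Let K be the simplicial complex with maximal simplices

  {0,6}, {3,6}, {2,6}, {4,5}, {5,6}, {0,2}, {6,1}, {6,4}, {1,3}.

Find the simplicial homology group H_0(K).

H_0 = Z.

Order the vertices as 0 < 1 < 2 < 3 < 4 < 5 < 6. Listing each simplex with vertices in this order, K has dimension 1 with simplices:

  0-simplices (7): [0], [1], [2], [3], [4], [5], [6]
  1-simplices (9): [0,2], [0,6], [1,3], [1,6], [2,6], [3,6], [4,5], [4,6], [5,6]

giving chain groups C_0 ≅ Z^7, C_1 ≅ Z^9.

The boundary map ∂_1: C_1 → C_0 sends each edge [p,q] (with p < q) to q − p. For instance
  ∂[5,6] = [6] − [5].
This gives a 7×9 integer matrix of rank 6; reducing to Smith normal form yields diagonal entries (1,1,1,1,1,1).

Reading off H_k = ker ∂_k / im ∂_{k+1}:

  H_0: rank C_0 − rank ∂_1 = 7 − 6 = 1, and the invariant factors of ∂_1 are all 1, so H_0 ≅ Z.

(K is a triangulation of a wedge of 3 circles.)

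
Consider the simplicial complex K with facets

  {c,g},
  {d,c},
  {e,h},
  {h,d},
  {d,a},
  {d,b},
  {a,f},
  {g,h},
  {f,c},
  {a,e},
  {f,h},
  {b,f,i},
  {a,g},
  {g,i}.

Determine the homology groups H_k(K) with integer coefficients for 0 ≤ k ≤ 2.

H_0 = Z,  H_1 = Z^7,  H_2 = 0.

Take the total order a < b < c < d < e < f < g < h < i on the vertex set. Then K (dimension 2) consists of the simplices:

  0-simplices (9): a, b, c, d, e, f, g, h, i
  1-simplices (16): ad, ae, af, ag, bd, bf, bi, cd, cf, cg, dh, eh, fh, fi, gh, gi
  2-simplices (1): bfi

giving chain groups C_0 ≅ Z^9, C_1 ≅ Z^16, C_2 ≅ Z^1.

Boundary ∂_1: C_1 → C_0 maps an edge to its endpoints' difference, ∂[p,q] = q − p. For instance
  ∂bd = d − b.
The 9×16 boundary matrix has rank 8 and Smith normal form diag(1,1,1,1,1,1,1,1).

The boundary map ∂_2: C_2 → C_1 maps a triangle to the signed sum of its edges. For instance
  ∂bfi = fi − bi + bf.
The resulting 16×1 matrix has rank 1, and its Smith normal form has invariant factors (1).

From H_k ≅ ker(∂_k) / im(∂_{k+1}) we obtain:

  H_0: rank C_0 − rank ∂_1 = 9 − 8 = 1, and the invariant factors of ∂_1 are all 1, so H_0 = Z.
  H_1: rank ker ∂_1 − rank ∂_2 = (16 − 8) − 1 = 7, and the invariant factors of ∂_2 are all 1, so H_1 = Z^7.
  H_2: rank ker ∂_2 − rank ∂_3 = (1 − 1) − 0 = 0, and there is no ∂_3, so H_2 = 0.

As a check, the Euler characteristic is 9 − 16 + 1 = -6, which agrees with 1 − 7 + 0 = -6.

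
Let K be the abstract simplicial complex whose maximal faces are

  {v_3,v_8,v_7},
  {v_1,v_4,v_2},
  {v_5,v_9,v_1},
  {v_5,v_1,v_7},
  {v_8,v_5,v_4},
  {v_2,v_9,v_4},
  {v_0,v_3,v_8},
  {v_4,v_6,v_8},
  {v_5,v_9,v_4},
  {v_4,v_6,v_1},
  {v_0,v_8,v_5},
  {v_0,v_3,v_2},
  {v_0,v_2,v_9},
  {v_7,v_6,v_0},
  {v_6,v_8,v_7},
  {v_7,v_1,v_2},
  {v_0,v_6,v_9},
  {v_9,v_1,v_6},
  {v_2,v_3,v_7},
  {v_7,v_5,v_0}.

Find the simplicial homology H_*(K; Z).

H_0 ≅ Z,  H_1 ≅ Z ⊕ Z/2,  H_2 = 0.

Fix the vertex order v_0 < v_1 < v_2 < v_3 < v_4 < v_5 < v_6 < v_7 < v_8 < v_9 and write every simplex with vertices in increasing order. Then dim K = 2 and the simplices of K are:

  0-simplices (10): [v_0], [v_1], [v_2], [v_3], [v_4], [v_5], [v_6], [v_7], [v_8], [v_9]
  1-simplices (30): (30 of them)
  2-simplices (20): (20 of them)

so the chain groups are C_0 ≅ Z^10, C_1 ≅ Z^30, C_2 ≅ Z^20.

The boundary map ∂_1: C_1 → C_0 maps an edge to its endpoints' difference, ∂[p,q] = q − p.
This gives a 10×30 integer matrix of rank 9; reducing to Smith normal form yields diagonal entries (1,1,1,1,1,1,1,1,1).

The boundary map ∂_2: C_2 → C_1 maps a triangle to the signed sum of its edges. For instance
  ∂[v_4,v_5,v_8] = [v_5,v_8] − [v_4,v_8] + [v_4,v_5],
  ∂[v_1,v_4,v_6] = [v_4,v_6] − [v_1,v_6] + [v_1,v_4].
The 30×20 boundary matrix has rank 20 and Smith normal form diag(1,1,1,1,1,1,1,1,1,1,1,1,1,1,1,1,1,1,1,2).

Computing H_k = (kernel of ∂_k) / (image of ∂_{k+1}):

  H_0: rank C_0 − rank ∂_1 = 10 − 9 = 1, and the invariant factors of ∂_1 are all 1, so H_0 ≅ Z.
  H_1: rank ker ∂_1 − rank ∂_2 = (30 − 9) − 20 = 1, and ∂_2 has invariant factor 2 > 1, so H_1 ≅ Z ⊕ Z/2.
  H_2: rank ker ∂_2 − rank ∂_3 = (20 − 20) − 0 = 0, and there is no ∂_3, so H_2 ≅ 0.

(K is a triangulation of the Klein bottle.)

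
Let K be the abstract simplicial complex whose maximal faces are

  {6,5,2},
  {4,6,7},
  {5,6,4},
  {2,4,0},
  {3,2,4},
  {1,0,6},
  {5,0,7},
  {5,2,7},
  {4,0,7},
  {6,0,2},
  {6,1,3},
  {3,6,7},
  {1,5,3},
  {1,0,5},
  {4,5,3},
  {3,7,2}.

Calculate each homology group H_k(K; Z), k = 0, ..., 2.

We work with the vertex ordering 0 < 1 < 2 < 3 < 4 < 5 < 6 < 7. The simplices of K, each written with vertices in increasing order, are:

  0-simplices (8): [0], [1], [2], [3], [4], [5], [6], [7]
  1-simplices (24): (24 of them)
  2-simplices (16): [0,1,5], [0,1,6], [0,2,4], [0,2,6], [0,4,7], [0,5,7], [1,3,5], [1,3,6], [2,3,4], [2,3,7], [2,5,6], [2,5,7], [3,4,5], [3,6,7], [4,5,6], [4,6,7]

giving chain groups C_0 ≅ Z^8, C_1 ≅ Z^24, C_2 ≅ Z^16.

The boundary map ∂_1: C_1 → C_0 maps an edge to its endpoints' difference, ∂[p,q] = q − p.
This gives a 8×24 integer matrix of rank 7; reducing to Smith normal form yields diagonal entries (1,1,1,1,1,1,1).

∂_2: C_2 → C_1 sends each 2-simplex [p,q,r] to [q,r] − [p,r] + [p,q]. For instance
  ∂[0,5,7] = [5,7] − [0,7] + [0,5],
  ∂[0,1,5] = [1,5] − [0,5] + [0,1].
This gives a 24×16 integer matrix of rank 15; reducing to Smith normal form yields diagonal entries (1,1,1,1,1,1,1,1,1,1,1,1,1,1,1).

Reading off H_k = ker ∂_k / im ∂_{k+1}:

  H_0: rank C_0 − rank ∂_1 = 8 − 7 = 1, and the invariant factors of ∂_1 are all 1, so H_0 = Z.
  H_1: rank ker ∂_1 − rank ∂_2 = (24 − 7) − 15 = 2, and the invariant factors of ∂_2 are all 1, so H_1 = Z^2.
  H_2: rank ker ∂_2 − rank ∂_3 = (16 − 15) − 0 = 1, and there is no ∂_3, so H_2 = Z.

As a check, the Euler characteristic is 8 − 24 + 16 = 0, which agrees with 1 − 2 + 1 = 0.

H_0 ≅ Z,  H_1 ≅ Z^2,  H_2 ≅ Z.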